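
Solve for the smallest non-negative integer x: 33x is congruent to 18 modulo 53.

15

33⁻¹ ≡ 45 (mod 53) because 33·45 = 1485 = 28·53 + 1.
So x ≡ 45·18 = 810 ≡ 15 (mod 53).
Check: 33·15 = 495 = 9·53 + 18.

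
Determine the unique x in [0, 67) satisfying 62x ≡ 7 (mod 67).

12

62⁻¹ ≡ 40 (mod 67) because 62·40 = 2480 = 37·67 + 1.
Multiplying both sides by 40: x ≡ 40·7 = 280 ≡ 12 (mod 67).
Check: 62·12 = 744 = 11·67 + 7.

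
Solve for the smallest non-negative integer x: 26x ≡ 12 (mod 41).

32

The inverse of 26 mod 41 is 30 (since 26·30 = 780 ≡ 1).
Multiplying both sides by 30: x ≡ 30·12 = 360 ≡ 32 (mod 41).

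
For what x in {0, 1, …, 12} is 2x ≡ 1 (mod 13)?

7

2⁻¹ ≡ 7 (mod 13) because 2·7 = 14 = 1·13 + 1.
So x ≡ 7·1 = 7 ≡ 7 (mod 13).
Check: 2·7 = 14 = 1·13 + 1.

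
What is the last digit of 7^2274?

Last digits of 7^n: 7, 9, 3, 1 (period 4).
2274 mod 4 = 2, so the last digit matches 7^2 = 9.

9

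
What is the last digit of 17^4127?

3

Powers of 7 mod 10 repeat with period 4: 7, 9, 3, 1.
4127 leaves remainder 3 on division by 4, so 17^4127 ends in 3.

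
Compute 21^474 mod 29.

By repeated squaring mod 29: 21^1≡21, 21^2≡6, 21^4≡7, 21^8≡20, 21^16≡23, 21^32≡7, 21^64≡20, 21^128≡23, 21^256≡7.
474 = 2 + 8 + 16 + 64 + 128 + 256, so 21^474 ≡ 6·20·23·20·23·7 ≡ 5 (mod 29).

5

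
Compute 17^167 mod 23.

Successive squares of 17 mod 23: 17^1≡17, 17^2≡13, 17^4≡8, 17^8≡18, 17^16≡2, 17^32≡4, 17^64≡16, 17^128≡3.
167 = 1 + 2 + 4 + 32 + 128, so 17^167 ≡ 17·13·8·4·3 ≡ 10 (mod 23).

10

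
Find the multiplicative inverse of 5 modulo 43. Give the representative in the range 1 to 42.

26

43 = 8·5 + 3
5 = 1·3 + 2
3 = 1·2 + 1
2 = 2·1 + 0
Back-substituting gives 5·26 ≡ 1 (mod 43).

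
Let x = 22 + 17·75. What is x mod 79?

17·75 = 1275.
1275 = 16·79 + 11, so 1275 mod 79 = 11.
(22 + 11) mod 79 = 33.

33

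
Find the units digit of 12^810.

Last digits of 2^n: 2, 4, 8, 6 (period 4).
810 leaves remainder 2 on division by 4, so 12^810 ends in 4.

4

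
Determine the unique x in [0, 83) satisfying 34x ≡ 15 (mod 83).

81

The inverse of 34 mod 83 is 22 (since 34·22 = 748 ≡ 1).
So x ≡ 22·15 = 330 ≡ 81 (mod 83).
Check: 34·81 = 2754 = 33·83 + 15.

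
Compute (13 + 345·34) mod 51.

13

345·34 = 11730.
11730 mod 51 = 0 (since 230·51 = 11730).
(13 + 0) mod 51 = 13.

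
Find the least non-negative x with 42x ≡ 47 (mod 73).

42⁻¹ ≡ 40 (mod 73) because 42·40 = 1680 = 23·73 + 1.
So x ≡ 40·47 = 1880 ≡ 55 (mod 73).

55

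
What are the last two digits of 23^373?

By repeated squaring mod 100: 23^1≡23, 23^2≡29, 23^4≡41, 23^8≡81, 23^16≡61, 23^32≡21, 23^64≡41, 23^128≡81, 23^256≡61.
373 = 1 + 4 + 16 + 32 + 64 + 256, so 23^373 ≡ 23·41·61·21·41·61 ≡ 83 (mod 100).

83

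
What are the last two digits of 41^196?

By repeated squaring mod 100: 41^1≡41, 41^2≡81, 41^4≡61, 41^8≡21, 41^16≡41, 41^32≡81, 41^64≡61, 41^128≡21.
196 = 4 + 64 + 128, so 41^196 ≡ 61·61·21 ≡ 41 (mod 100).

41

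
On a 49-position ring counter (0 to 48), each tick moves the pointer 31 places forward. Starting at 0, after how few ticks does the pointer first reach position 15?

40

31⁻¹ ≡ 19 (mod 49) because 31·19 = 589 = 12·49 + 1.
Multiplying both sides by 19: x ≡ 19·15 = 285 ≡ 40 (mod 49).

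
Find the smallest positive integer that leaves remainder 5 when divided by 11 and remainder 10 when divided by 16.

170

x ≡ 5 (mod 11) gives x ∈ {5, 16, 27, 38, 49, 60, 71, 82, …}.
The first of these with x mod 16 = 10 is 170.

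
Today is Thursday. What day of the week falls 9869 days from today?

9869 = 1409·7 + 6, so 9869 mod 7 = 6.
Thursday + 6 days → Wednesday.

Wednesday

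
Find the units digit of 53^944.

1

Powers of 3 mod 10 repeat with period 4: 3, 9, 7, 1.
944 mod 4 = 0, so the last digit matches 3^4 = 1.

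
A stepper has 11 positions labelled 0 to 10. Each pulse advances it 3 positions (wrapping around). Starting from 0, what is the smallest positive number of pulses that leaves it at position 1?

4

3·4 = 12 = 1·11 + 1, so 3⁻¹ ≡ 4 (mod 11).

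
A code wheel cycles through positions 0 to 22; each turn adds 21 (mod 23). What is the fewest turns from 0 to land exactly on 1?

21·11 = 231 = 10·23 + 1, so 21⁻¹ ≡ 11 (mod 23).

11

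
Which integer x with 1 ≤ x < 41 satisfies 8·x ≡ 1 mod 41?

36

41 = 5·8 + 1
8 = 8·1 + 0
Back-substituting gives 8·36 ≡ 1 (mod 41).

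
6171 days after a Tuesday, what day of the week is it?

Saturday

6171 = 881·7 + 4, so 6171 mod 7 = 4.
Tuesday + 4 days → Saturday.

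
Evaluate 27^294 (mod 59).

28

Successive squares of 27 mod 59: 27^1≡27, 27^2≡21, 27^4≡28, 27^8≡17, 27^16≡53, 27^32≡36, 27^64≡57, 27^128≡4, 27^256≡16.
Since 294 = 2 + 4 + 32 + 256 in binary, 27^294 ≡ 21·28·36·16 ≡ 28 (mod 59).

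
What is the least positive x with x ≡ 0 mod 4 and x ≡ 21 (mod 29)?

Since 29·1 ≡ 1 (mod 4), take x = 21 + 29·((0−21)·1 mod 4) = 21 + 29·3 = 108.
Check: 108 mod 4 = 0, 108 mod 29 = 21.

108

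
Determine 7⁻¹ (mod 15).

7·13 = 91 = 6·15 + 1, so 7⁻¹ ≡ 13 (mod 15).

13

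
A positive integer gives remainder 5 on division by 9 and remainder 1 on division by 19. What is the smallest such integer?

77

x ≡ 5 (mod 9) gives x ∈ {5, 14, 23, 32, 41, 50, 59, 68, …}.
The first of these with x mod 19 = 1 is 77.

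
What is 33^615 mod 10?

7

Powers of 3 mod 10 repeat with period 4: 3, 9, 7, 1.
615 leaves remainder 3 on division by 4, so 33^615 ends in 7.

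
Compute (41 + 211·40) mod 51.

15

211·40 = 8440.
8440 mod 51 = 25 (since 165·51 = 8415).
(41 + 25) mod 51 = 15.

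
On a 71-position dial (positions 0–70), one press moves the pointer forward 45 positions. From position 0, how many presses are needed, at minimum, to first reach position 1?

71 = 1·45 + 26
45 = 1·26 + 19
26 = 1·19 + 7
19 = 2·7 + 5
7 = 1·5 + 2
5 = 2·2 + 1
2 = 2·1 + 0
Back-substituting gives 45·30 ≡ 1 (mod 71).

30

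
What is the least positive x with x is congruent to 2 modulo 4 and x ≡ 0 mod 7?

14

x ≡ 2 (mod 4) gives x ∈ {2, 6, 10, 14}.
The first of these with x mod 7 = 0 is 14.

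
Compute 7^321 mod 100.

By repeated squaring mod 100: 7^1≡7, 7^2≡49, 7^4≡1, 7^8≡1, 7^16≡1, 7^32≡1, 7^64≡1, 7^128≡1, 7^256≡1.
321 = 1 + 64 + 256, so 7^321 ≡ 7·1·1 ≡ 7 (mod 100).

7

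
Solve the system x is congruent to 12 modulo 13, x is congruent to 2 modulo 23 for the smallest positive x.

25

x ≡ 12 (mod 13) gives x ∈ {12, 25}.
The first of these with x mod 23 = 2 is 25.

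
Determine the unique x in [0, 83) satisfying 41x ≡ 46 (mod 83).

74

The inverse of 41 mod 83 is 81 (since 41·81 = 3321 ≡ 1).
Multiplying both sides by 81: x ≡ 81·46 = 3726 ≡ 74 (mod 83).
Check: 41·74 = 3034 = 36·83 + 46.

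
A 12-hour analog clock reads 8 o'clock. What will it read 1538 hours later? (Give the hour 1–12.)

10

1538 mod 12 = 2 (since 128·12 = 1536).
8 + 2 → 10 on a 12-hour dial.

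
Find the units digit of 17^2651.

Last digits of 7^n: 7, 9, 3, 1 (period 4).
2651 mod 4 = 3, so the last digit matches 7^3 = 3.

3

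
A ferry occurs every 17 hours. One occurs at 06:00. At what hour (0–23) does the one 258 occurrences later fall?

0

258·17 = 4386.
4386 = 182·24 + 18, so 4386 mod 24 = 18.
(6 + 18) mod 24 = 0.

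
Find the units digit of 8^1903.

2

Powers of 8 mod 10 repeat with period 4: 8, 4, 2, 6.
1903 leaves remainder 3 on division by 4, so 8^1903 ends in 2.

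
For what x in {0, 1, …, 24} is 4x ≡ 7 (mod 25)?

8

The inverse of 4 mod 25 is 19 (since 4·19 = 76 ≡ 1).
Multiplying both sides by 19: x ≡ 19·7 = 133 ≡ 8 (mod 25).
Check: 4·8 = 32 = 1·25 + 7.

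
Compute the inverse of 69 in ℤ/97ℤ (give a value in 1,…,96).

97 = 1·69 + 28
69 = 2·28 + 13
28 = 2·13 + 2
13 = 6·2 + 1
2 = 2·1 + 0
Back-substituting gives 69·45 ≡ 1 (mod 97).

45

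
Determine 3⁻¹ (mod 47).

16

3·16 = 48 = 1·47 + 1, so 3⁻¹ ≡ 16 (mod 47).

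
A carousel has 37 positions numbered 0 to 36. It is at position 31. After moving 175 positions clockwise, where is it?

21

175 − 4·37 = 27, so 175 ≡ 27 (mod 37).
(31 + 27) mod 37 = 21.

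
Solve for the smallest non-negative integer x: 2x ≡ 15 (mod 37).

The inverse of 2 mod 37 is 19 (since 2·19 = 38 ≡ 1).
So x ≡ 19·15 = 285 ≡ 26 (mod 37).
Check: 2·26 = 52 = 1·37 + 15.

26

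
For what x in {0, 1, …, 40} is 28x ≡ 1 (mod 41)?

28⁻¹ ≡ 22 (mod 41) because 28·22 = 616 = 15·41 + 1.
So x ≡ 22·1 = 22 ≡ 22 (mod 41).

22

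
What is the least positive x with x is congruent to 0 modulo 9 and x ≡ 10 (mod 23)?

171

x ≡ 0 (mod 9) gives x ∈ {0, 9, 18, 27, 36, 45, 54, 63, …}.
The first of these with x mod 23 = 10 is 171.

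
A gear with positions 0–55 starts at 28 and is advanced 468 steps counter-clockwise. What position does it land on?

468 − 8·56 = 20, so 468 ≡ 20 (mod 56).
(28 − 20) mod 56 = 8.

8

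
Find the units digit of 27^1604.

Last digits of 7^n: 7, 9, 3, 1 (period 4).
1604 mod 4 = 0, so the last digit matches 7^4 = 1.

1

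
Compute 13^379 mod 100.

77

By repeated squaring mod 100: 13^1≡13, 13^2≡69, 13^4≡61, 13^8≡21, 13^16≡41, 13^32≡81, 13^64≡61, 13^128≡21, 13^256≡41.
Since 379 = 1 + 2 + 8 + 16 + 32 + 64 + 256 in binary, 13^379 ≡ 13·69·21·41·81·61·41 ≡ 77 (mod 100).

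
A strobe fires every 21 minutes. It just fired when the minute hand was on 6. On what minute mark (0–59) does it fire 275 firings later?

275·21 = 5775.
5775 = 96·60 + 15, so 5775 mod 60 = 15.
(6 + 15) mod 60 = 21.

21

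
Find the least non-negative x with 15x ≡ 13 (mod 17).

The inverse of 15 mod 17 is 8 (since 15·8 = 120 ≡ 1).
So x ≡ 8·13 = 104 ≡ 2 (mod 17).

2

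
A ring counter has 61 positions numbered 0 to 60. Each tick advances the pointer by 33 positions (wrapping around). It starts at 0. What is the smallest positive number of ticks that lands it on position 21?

33⁻¹ ≡ 37 (mod 61) because 33·37 = 1221 = 20·61 + 1.
Multiplying both sides by 37: x ≡ 37·21 = 777 ≡ 45 (mod 61).

45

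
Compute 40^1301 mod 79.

Successive squares of 40 mod 79: 40^1≡40, 40^2≡20, 40^4≡5, 40^8≡25, 40^16≡72, 40^32≡49, 40^64≡31, 40^128≡13, 40^256≡11, 40^512≡42, 40^1024≡26.
Since 1301 = 1 + 4 + 16 + 256 + 1024 in binary, 40^1301 ≡ 40·5·72·11·26 ≡ 51 (mod 79).

51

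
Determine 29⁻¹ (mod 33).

8

33 = 1·29 + 4
29 = 7·4 + 1
4 = 4·1 + 0
Back-substituting gives 29·8 ≡ 1 (mod 33).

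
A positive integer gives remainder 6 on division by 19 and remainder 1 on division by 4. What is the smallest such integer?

x ≡ 1 (mod 4) gives x ∈ {1, 5, 9, 13, 17, 21, 25}.
The first of these with x mod 19 = 6 is 25.

25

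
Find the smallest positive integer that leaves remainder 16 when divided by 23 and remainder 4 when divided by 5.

x ≡ 4 (mod 5) gives x ∈ {4, 9, 14, 19, 24, 29, 34, 39}.
The first of these with x mod 23 = 16 is 39.

39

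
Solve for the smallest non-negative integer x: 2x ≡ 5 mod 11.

The inverse of 2 mod 11 is 6 (since 2·6 = 12 ≡ 1).
So x ≡ 6·5 = 30 ≡ 8 (mod 11).

8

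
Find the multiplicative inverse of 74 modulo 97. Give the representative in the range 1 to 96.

97 = 1·74 + 23
74 = 3·23 + 5
23 = 4·5 + 3
5 = 1·3 + 2
3 = 1·2 + 1
2 = 2·1 + 0
Back-substituting gives 74·59 ≡ 1 (mod 97).

59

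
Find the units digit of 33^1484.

Last digits of 3^n: 3, 9, 7, 1 (period 4).
1484 leaves remainder 0 on division by 4, so 33^1484 ends in 1.

1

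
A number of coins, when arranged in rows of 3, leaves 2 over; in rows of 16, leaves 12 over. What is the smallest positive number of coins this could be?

44

Since 16·1 ≡ 1 (mod 3), take x = 12 + 16·((2−12)·1 mod 3) = 12 + 16·2 = 44.
Check: 44 mod 3 = 2, 44 mod 16 = 12.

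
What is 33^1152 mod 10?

Last digits of 3^n: 3, 9, 7, 1 (period 4).
1152 mod 4 = 0, so the last digit matches 3^4 = 1.

1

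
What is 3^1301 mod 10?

3

Powers of 3 mod 10 repeat with period 4: 3, 9, 7, 1.
1301 leaves remainder 1 on division by 4, so 3^1301 ends in 3.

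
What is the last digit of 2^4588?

6

The units digit of 2^n cycles with period 4: 2, 4, 8, 6, …
4588 mod 4 = 0, so the last digit matches 2^4 = 6.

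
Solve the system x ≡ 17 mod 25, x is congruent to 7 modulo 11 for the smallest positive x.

117

x ≡ 7 (mod 11) gives x ∈ {7, 18, 29, 40, 51, 62, 73, 84, …}.
The first of these with x mod 25 = 17 is 117.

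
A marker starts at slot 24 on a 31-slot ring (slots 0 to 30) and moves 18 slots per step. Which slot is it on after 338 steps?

338·18 = 6084.
6084 − 196·31 = 8, so 6084 ≡ 8 (mod 31).
(24 + 8) mod 31 = 1.

1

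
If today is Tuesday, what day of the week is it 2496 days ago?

2496 = 356·7 + 4, so 2496 mod 7 = 4.
Tuesday − 4 days → Friday.

Friday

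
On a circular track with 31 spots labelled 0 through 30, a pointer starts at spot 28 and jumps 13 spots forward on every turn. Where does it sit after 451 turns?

1

451·13 = 5863.
5863 mod 31 = 4 (since 189·31 = 5859).
(28 + 4) mod 31 = 1.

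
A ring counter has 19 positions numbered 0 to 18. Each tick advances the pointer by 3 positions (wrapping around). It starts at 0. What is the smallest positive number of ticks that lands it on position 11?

10

3⁻¹ ≡ 13 (mod 19) because 3·13 = 39 = 2·19 + 1.
Multiplying both sides by 13: x ≡ 13·11 = 143 ≡ 10 (mod 19).
Check: 3·10 = 30 = 1·19 + 11.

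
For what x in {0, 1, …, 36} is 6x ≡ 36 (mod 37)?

6

6⁻¹ ≡ 31 (mod 37) because 6·31 = 186 = 5·37 + 1.
Multiplying both sides by 31: x ≡ 31·36 = 1116 ≡ 6 (mod 37).
Check: 6·6 = 36 = 0·37 + 36.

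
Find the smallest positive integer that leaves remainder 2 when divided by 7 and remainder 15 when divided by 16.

79

x ≡ 2 (mod 7) gives x ∈ {2, 9, 16, 23, 30, 37, 44, 51, …}.
The first of these with x mod 16 = 15 is 79.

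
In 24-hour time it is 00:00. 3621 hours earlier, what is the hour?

3

3621 = 150·24 + 21, so 3621 mod 24 = 21.
(0 − 21) mod 24 = 3.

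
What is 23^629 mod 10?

Last digits of 3^n: 3, 9, 7, 1 (period 4).
629 mod 4 = 1, so the last digit matches 3^1 = 3.

3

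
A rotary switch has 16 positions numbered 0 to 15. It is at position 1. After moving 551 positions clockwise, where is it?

8

551 mod 16 = 7 (since 34·16 = 544).
(1 + 7) mod 16 = 8.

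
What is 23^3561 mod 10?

3

Last digits of 3^n: 3, 9, 7, 1 (period 4).
3561 leaves remainder 1 on division by 4, so 23^3561 ends in 3.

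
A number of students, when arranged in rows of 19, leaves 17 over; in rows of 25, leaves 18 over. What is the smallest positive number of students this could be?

x ≡ 17 (mod 19) gives x ∈ {17, 36, 55, 74, 93}.
The first of these with x mod 25 = 18 is 93.

93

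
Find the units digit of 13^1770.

Powers of 3 mod 10 repeat with period 4: 3, 9, 7, 1.
1770 mod 4 = 2, so the last digit matches 3^2 = 9.

9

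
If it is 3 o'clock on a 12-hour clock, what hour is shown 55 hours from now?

55 = 4·12 + 7, so 55 mod 12 = 7.
3 + 7 → 10 on a 12-hour dial.

10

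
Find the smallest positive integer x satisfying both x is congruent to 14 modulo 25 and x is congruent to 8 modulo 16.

x ≡ 8 (mod 16) gives x ∈ {8, 24, 40, 56, 72, 88, 104, 120, …}.
The first of these with x mod 25 = 14 is 264.

264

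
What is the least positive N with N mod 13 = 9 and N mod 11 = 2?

x ≡ 2 (mod 11) gives x ∈ {2, 13, 24, 35}.
The first of these with x mod 13 = 9 is 35.

35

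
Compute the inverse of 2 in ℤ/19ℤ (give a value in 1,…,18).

10

2·10 = 20 = 1·19 + 1, so 2⁻¹ ≡ 10 (mod 19).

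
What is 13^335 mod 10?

7

Last digits of 3^n: 3, 9, 7, 1 (period 4).
335 leaves remainder 3 on division by 4, so 13^335 ends in 7.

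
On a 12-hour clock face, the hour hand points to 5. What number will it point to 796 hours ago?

796 = 66·12 + 4, so 796 mod 12 = 4.
5 − 4 → 1 on a 12-hour dial.

1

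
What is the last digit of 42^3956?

The units digit of 42^n cycles with period 4: 2, 4, 8, 6, …
3956 mod 4 = 0, so the last digit matches 2^4 = 6.

6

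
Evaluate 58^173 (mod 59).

Square-and-reduce mod 59: 58^1≡58, 58^2≡1, 58^4≡1, 58^8≡1, 58^16≡1, 58^32≡1, 58^64≡1, 58^128≡1.
173 = 1 + 4 + 8 + 32 + 128, so 58^173 ≡ 58·1·1·1·1 ≡ 58 (mod 59).

58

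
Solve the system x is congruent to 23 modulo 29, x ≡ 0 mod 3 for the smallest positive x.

81

Since 3·10 ≡ 1 (mod 29), take x = 0 + 3·((23−0)·10 mod 29) = 0 + 3·27 = 81.
Check: 81 mod 29 = 23, 81 mod 3 = 0.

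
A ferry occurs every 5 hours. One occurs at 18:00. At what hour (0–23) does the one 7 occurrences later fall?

5

7·5 = 35.
Dividing 35 by 24 gives quotient 1 and remainder 11.
(18 + 11) mod 24 = 5.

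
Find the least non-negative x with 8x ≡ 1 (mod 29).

11

The inverse of 8 mod 29 is 11 (since 8·11 = 88 ≡ 1).
So x ≡ 11·1 = 11 ≡ 11 (mod 29).
Check: 8·11 = 88 = 3·29 + 1.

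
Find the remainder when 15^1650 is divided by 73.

By repeated squaring mod 73: 15^1≡15, 15^2≡6, 15^4≡36, 15^8≡55, 15^16≡32, 15^32≡2, 15^64≡4, 15^128≡16, 15^256≡37, 15^512≡55, 15^1024≡32.
Since 1650 = 2 + 16 + 32 + 64 + 512 + 1024 in binary, 15^1650 ≡ 6·32·2·4·55·32 ≡ 24 (mod 73).

24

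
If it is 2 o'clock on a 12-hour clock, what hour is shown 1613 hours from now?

1613 = 134·12 + 5, so 1613 mod 12 = 5.
2 + 5 → 7 on a 12-hour dial.

7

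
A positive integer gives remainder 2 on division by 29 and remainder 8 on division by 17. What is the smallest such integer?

x ≡ 8 (mod 17) gives x ∈ {8, 25, 42, 59, 76, 93, 110, 127, …}.
The first of these with x mod 29 = 2 is 263.

263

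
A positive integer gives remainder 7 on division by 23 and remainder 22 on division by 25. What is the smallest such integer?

Since 25·12 ≡ 1 (mod 23), take x = 22 + 25·((7−22)·12 mod 23) = 22 + 25·4 = 122.
Check: 122 mod 23 = 7, 122 mod 25 = 22.

122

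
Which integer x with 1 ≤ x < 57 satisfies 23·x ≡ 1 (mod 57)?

57 = 2·23 + 11
23 = 2·11 + 1
11 = 11·1 + 0
Back-substituting gives 23·5 ≡ 1 (mod 57).

5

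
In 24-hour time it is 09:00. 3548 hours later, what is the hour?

3548 = 147·24 + 20, so 3548 mod 24 = 20.
(9 + 20) mod 24 = 5.

5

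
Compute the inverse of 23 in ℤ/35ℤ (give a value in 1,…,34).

23·32 = 736 = 21·35 + 1, so 23⁻¹ ≡ 32 (mod 35).

32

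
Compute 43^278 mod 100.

49

By repeated squaring mod 100: 43^1≡43, 43^2≡49, 43^4≡1, 43^8≡1, 43^16≡1, 43^32≡1, 43^64≡1, 43^128≡1, 43^256≡1.
278 = 2 + 4 + 16 + 256, so 43^278 ≡ 49·1·1·1 ≡ 49 (mod 100).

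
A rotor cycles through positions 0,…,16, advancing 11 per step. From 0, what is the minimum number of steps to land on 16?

The inverse of 11 mod 17 is 14 (since 11·14 = 154 ≡ 1).
Multiplying both sides by 14: x ≡ 14·16 = 224 ≡ 3 (mod 17).
Check: 11·3 = 33 = 1·17 + 16.

3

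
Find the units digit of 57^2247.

3

Last digits of 7^n: 7, 9, 3, 1 (period 4).
2247 leaves remainder 3 on division by 4, so 57^2247 ends in 3.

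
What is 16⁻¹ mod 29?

16·20 = 320 = 11·29 + 1, so 16⁻¹ ≡ 20 (mod 29).

20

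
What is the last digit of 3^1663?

The units digit of 3^n cycles with period 4: 3, 9, 7, 1, …
1663 mod 4 = 3, so the last digit matches 3^3 = 7.

7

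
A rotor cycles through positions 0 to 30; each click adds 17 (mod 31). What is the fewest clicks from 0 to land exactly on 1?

11

31 = 1·17 + 14
17 = 1·14 + 3
14 = 4·3 + 2
3 = 1·2 + 1
2 = 2·1 + 0
Back-substituting gives 17·11 ≡ 1 (mod 31).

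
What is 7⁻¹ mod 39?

28

7·28 = 196 = 5·39 + 1, so 7⁻¹ ≡ 28 (mod 39).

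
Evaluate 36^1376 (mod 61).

Successive squares of 36 mod 61: 36^1≡36, 36^2≡15, 36^4≡42, 36^8≡56, 36^16≡25, 36^32≡15, 36^64≡42, 36^128≡56, 36^256≡25, 36^512≡15, 36^1024≡42.
Since 1376 = 32 + 64 + 256 + 1024 in binary, 36^1376 ≡ 15·42·25·42 ≡ 16 (mod 61).

16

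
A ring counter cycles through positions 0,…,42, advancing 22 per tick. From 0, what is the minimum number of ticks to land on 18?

The inverse of 22 mod 43 is 2 (since 22·2 = 44 ≡ 1).
Multiplying both sides by 2: x ≡ 2·18 = 36 ≡ 36 (mod 43).

36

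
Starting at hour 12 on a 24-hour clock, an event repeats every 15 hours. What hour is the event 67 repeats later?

67·15 = 1005.
1005 mod 24 = 21 (since 41·24 = 984).
(12 + 21) mod 24 = 9.

9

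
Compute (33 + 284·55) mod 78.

284·55 = 15620.
Dividing 15620 by 78 gives quotient 200 and remainder 20.
(33 + 20) mod 78 = 53.

53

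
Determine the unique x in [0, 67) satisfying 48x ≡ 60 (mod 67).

The inverse of 48 mod 67 is 7 (since 48·7 = 336 ≡ 1).
Multiplying both sides by 7: x ≡ 7·60 = 420 ≡ 18 (mod 67).

18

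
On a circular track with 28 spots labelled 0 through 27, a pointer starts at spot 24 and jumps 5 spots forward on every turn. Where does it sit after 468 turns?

468·5 = 2340.
2340 − 83·28 = 16, so 2340 ≡ 16 (mod 28).
(24 + 16) mod 28 = 12.

12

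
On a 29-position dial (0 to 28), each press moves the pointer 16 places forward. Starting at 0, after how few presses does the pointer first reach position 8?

16⁻¹ ≡ 20 (mod 29) because 16·20 = 320 = 11·29 + 1.
Multiplying both sides by 20: x ≡ 20·8 = 160 ≡ 15 (mod 29).
Check: 16·15 = 240 = 8·29 + 8.

15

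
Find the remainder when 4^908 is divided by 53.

10

Successive squares of 4 mod 53: 4^1≡4, 4^2≡16, 4^4≡44, 4^8≡28, 4^16≡42, 4^32≡15, 4^64≡13, 4^128≡10, 4^256≡47, 4^512≡36.
908 = 4 + 8 + 128 + 256 + 512, so 4^908 ≡ 44·28·10·47·36 ≡ 10 (mod 53).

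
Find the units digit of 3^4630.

The units digit of 3^n cycles with period 4: 3, 9, 7, 1, …
4630 mod 4 = 2, so the last digit matches 3^2 = 9.

9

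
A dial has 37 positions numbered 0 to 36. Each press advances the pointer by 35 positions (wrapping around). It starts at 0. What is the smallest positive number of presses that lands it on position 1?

18

The inverse of 35 mod 37 is 18 (since 35·18 = 630 ≡ 1).
So x ≡ 18·1 = 18 ≡ 18 (mod 37).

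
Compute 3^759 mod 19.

Square-and-reduce mod 19: 3^1≡3, 3^2≡9, 3^4≡5, 3^8≡6, 3^16≡17, 3^32≡4, 3^64≡16, 3^128≡9, 3^256≡5, 3^512≡6.
759 = 1 + 2 + 4 + 16 + 32 + 64 + 128 + 512, so 3^759 ≡ 3·9·5·17·4·16·9·6 ≡ 8 (mod 19).

8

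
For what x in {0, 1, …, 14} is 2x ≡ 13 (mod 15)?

14

The inverse of 2 mod 15 is 8 (since 2·8 = 16 ≡ 1).
Multiplying both sides by 8: x ≡ 8·13 = 104 ≡ 14 (mod 15).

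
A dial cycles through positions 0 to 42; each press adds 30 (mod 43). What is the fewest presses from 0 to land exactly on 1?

43 = 1·30 + 13
30 = 2·13 + 4
13 = 3·4 + 1
4 = 4·1 + 0
Back-substituting gives 30·33 ≡ 1 (mod 43).

33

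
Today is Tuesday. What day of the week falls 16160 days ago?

Friday

Dividing 16160 by 7 gives quotient 2308 and remainder 4.
Tuesday − 4 days → Friday.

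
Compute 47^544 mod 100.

By repeated squaring mod 100: 47^1≡47, 47^2≡9, 47^4≡81, 47^8≡61, 47^16≡21, 47^32≡41, 47^64≡81, 47^128≡61, 47^256≡21, 47^512≡41.
Since 544 = 32 + 512 in binary, 47^544 ≡ 41·41 ≡ 81 (mod 100).

81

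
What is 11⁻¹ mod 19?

7

19 = 1·11 + 8
11 = 1·8 + 3
8 = 2·3 + 2
3 = 1·2 + 1
2 = 2·1 + 0
Back-substituting gives 11·7 ≡ 1 (mod 19).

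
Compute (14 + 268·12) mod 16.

14

268·12 = 3216.
3216 mod 16 = 0 (since 201·16 = 3216).
(14 + 0) mod 16 = 14.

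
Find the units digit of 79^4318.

1

Last digits of 9^n: 9, 1 (period 2).
4318 mod 2 = 0, so the last digit matches 9^2 = 1.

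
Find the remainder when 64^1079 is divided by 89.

64

Square-and-reduce mod 89: 64^1≡64, 64^2≡2, 64^4≡4, 64^8≡16, 64^16≡78, 64^32≡32, 64^64≡45, 64^128≡67, 64^256≡39, 64^512≡8, 64^1024≡64.
Since 1079 = 1 + 2 + 4 + 16 + 32 + 1024 in binary, 64^1079 ≡ 64·2·4·78·32·64 ≡ 64 (mod 89).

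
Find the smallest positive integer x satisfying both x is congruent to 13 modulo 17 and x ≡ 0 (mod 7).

98

x ≡ 0 (mod 7) gives x ∈ {0, 7, 14, 21, 28, 35, 42, 49, …}.
The first of these with x mod 17 = 13 is 98.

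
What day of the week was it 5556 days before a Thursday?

Dividing 5556 by 7 gives quotient 793 and remainder 5.
Thursday − 5 days → Saturday.

Saturday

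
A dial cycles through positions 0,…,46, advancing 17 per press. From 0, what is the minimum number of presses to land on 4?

3

The inverse of 17 mod 47 is 36 (since 17·36 = 612 ≡ 1).
So x ≡ 36·4 = 144 ≡ 3 (mod 47).
Check: 17·3 = 51 = 1·47 + 4.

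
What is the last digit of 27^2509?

7

Powers of 7 mod 10 repeat with period 4: 7, 9, 3, 1.
2509 mod 4 = 1, so the last digit matches 7^1 = 7.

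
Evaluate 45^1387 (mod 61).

By repeated squaring mod 61: 45^1≡45, 45^2≡12, 45^4≡22, 45^8≡57, 45^16≡16, 45^32≡12, 45^64≡22, 45^128≡57, 45^256≡16, 45^512≡12, 45^1024≡22.
1387 = 1 + 2 + 8 + 32 + 64 + 256 + 1024, so 45^1387 ≡ 45·12·57·12·22·16·22 ≡ 46 (mod 61).

46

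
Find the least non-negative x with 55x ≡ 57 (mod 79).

55⁻¹ ≡ 23 (mod 79) because 55·23 = 1265 = 16·79 + 1.
So x ≡ 23·57 = 1311 ≡ 47 (mod 79).

47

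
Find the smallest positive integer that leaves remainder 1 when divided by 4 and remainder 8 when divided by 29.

x ≡ 1 (mod 4) gives x ∈ {1, 5, 9, 13, 17, 21, 25, 29, …}.
The first of these with x mod 29 = 8 is 37.

37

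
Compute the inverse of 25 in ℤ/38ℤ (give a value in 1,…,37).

35

38 = 1·25 + 13
25 = 1·13 + 12
13 = 1·12 + 1
12 = 12·1 + 0
Back-substituting gives 25·35 ≡ 1 (mod 38).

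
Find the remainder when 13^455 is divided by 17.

4

Square-and-reduce mod 17: 13^1≡13, 13^2≡16, 13^4≡1, 13^8≡1, 13^16≡1, 13^32≡1, 13^64≡1, 13^128≡1, 13^256≡1.
Since 455 = 1 + 2 + 4 + 64 + 128 + 256 in binary, 13^455 ≡ 13·16·1·1·1·1 ≡ 4 (mod 17).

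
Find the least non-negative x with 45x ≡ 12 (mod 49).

45⁻¹ ≡ 12 (mod 49) because 45·12 = 540 = 11·49 + 1.
So x ≡ 12·12 = 144 ≡ 46 (mod 49).

46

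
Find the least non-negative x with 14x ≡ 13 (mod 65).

14⁻¹ ≡ 14 (mod 65) because 14·14 = 196 = 3·65 + 1.
Multiplying both sides by 14: x ≡ 14·13 = 182 ≡ 52 (mod 65).

52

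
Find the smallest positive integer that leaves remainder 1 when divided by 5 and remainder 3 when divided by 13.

x ≡ 1 (mod 5) gives x ∈ {1, 6, 11, 16}.
The first of these with x mod 13 = 3 is 16.

16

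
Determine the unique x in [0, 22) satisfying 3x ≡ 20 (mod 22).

The inverse of 3 mod 22 is 15 (since 3·15 = 45 ≡ 1).
Multiplying both sides by 15: x ≡ 15·20 = 300 ≡ 14 (mod 22).

14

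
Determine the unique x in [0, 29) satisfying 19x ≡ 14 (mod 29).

The inverse of 19 mod 29 is 26 (since 19·26 = 494 ≡ 1).
So x ≡ 26·14 = 364 ≡ 16 (mod 29).

16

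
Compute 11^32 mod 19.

Square-and-reduce mod 19: 11^1≡11, 11^2≡7, 11^4≡11, 11^8≡7, 11^16≡11, 11^32≡7.
Since 32 = 32 in binary, 11^32 ≡ 7 ≡ 7 (mod 19).

7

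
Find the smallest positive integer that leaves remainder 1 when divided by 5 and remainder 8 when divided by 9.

Since 9·4 ≡ 1 (mod 5), take x = 8 + 9·((1−8)·4 mod 5) = 8 + 9·2 = 26.
Check: 26 mod 5 = 1, 26 mod 9 = 8.

26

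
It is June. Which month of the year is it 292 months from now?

292 = 24·12 + 4, so 292 mod 12 = 4.
June + 4 months → October.

October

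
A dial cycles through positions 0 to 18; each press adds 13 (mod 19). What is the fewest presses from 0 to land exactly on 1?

19 = 1·13 + 6
13 = 2·6 + 1
6 = 6·1 + 0
Back-substituting gives 13·3 ≡ 1 (mod 19).

3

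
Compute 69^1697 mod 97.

69

By repeated squaring mod 97: 69^1≡69, 69^2≡8, 69^4≡64, 69^8≡22, 69^16≡96, 69^32≡1, 69^64≡1, 69^128≡1, 69^256≡1, 69^512≡1, 69^1024≡1.
1697 = 1 + 32 + 128 + 512 + 1024, so 69^1697 ≡ 69·1·1·1·1 ≡ 69 (mod 97).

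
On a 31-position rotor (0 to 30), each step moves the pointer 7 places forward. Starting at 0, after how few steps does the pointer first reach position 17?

7⁻¹ ≡ 9 (mod 31) because 7·9 = 63 = 2·31 + 1.
So x ≡ 9·17 = 153 ≡ 29 (mod 31).

29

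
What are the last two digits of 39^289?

59

By repeated squaring mod 100: 39^1≡39, 39^2≡21, 39^4≡41, 39^8≡81, 39^16≡61, 39^32≡21, 39^64≡41, 39^128≡81, 39^256≡61.
Since 289 = 1 + 32 + 256 in binary, 39^289 ≡ 39·21·61 ≡ 59 (mod 100).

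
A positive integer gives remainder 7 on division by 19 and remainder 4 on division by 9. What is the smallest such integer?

x ≡ 4 (mod 9) gives x ∈ {4, 13, 22, 31, 40, 49, 58, 67, …}.
The first of these with x mod 19 = 7 is 121.

121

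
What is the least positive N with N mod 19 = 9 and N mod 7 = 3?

x ≡ 3 (mod 7) gives x ∈ {3, 10, 17, 24, 31, 38, 45, 52, …}.
The first of these with x mod 19 = 9 is 66.

66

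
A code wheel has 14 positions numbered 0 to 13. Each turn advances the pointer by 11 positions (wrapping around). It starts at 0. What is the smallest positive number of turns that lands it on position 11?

11⁻¹ ≡ 9 (mod 14) because 11·9 = 99 = 7·14 + 1.
Multiplying both sides by 9: x ≡ 9·11 = 99 ≡ 1 (mod 14).

1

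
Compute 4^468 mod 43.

11

By repeated squaring mod 43: 4^1≡4, 4^2≡16, 4^4≡41, 4^8≡4, 4^16≡16, 4^32≡41, 4^64≡4, 4^128≡16, 4^256≡41.
468 = 4 + 16 + 64 + 128 + 256, so 4^468 ≡ 41·16·4·16·41 ≡ 11 (mod 43).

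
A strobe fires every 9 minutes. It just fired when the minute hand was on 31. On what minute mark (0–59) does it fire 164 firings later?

164·9 = 1476.
1476 − 24·60 = 36, so 1476 ≡ 36 (mod 60).
(31 + 36) mod 60 = 7.

7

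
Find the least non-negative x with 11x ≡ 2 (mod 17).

11

The inverse of 11 mod 17 is 14 (since 11·14 = 154 ≡ 1).
Multiplying both sides by 14: x ≡ 14·2 = 28 ≡ 11 (mod 17).
Check: 11·11 = 121 = 7·17 + 2.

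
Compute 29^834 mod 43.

Successive squares of 29 mod 43: 29^1≡29, 29^2≡24, 29^4≡17, 29^8≡31, 29^16≡15, 29^32≡10, 29^64≡14, 29^128≡24, 29^256≡17, 29^512≡31.
834 = 2 + 64 + 256 + 512, so 29^834 ≡ 24·14·17·31 ≡ 41 (mod 43).

41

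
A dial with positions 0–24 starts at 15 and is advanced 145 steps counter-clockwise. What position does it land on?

20

Dividing 145 by 25 gives quotient 5 and remainder 20.
(15 − 20) mod 25 = 20.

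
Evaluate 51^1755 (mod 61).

Successive squares of 51 mod 61: 51^1≡51, 51^2≡39, 51^4≡57, 51^8≡16, 51^16≡12, 51^32≡22, 51^64≡57, 51^128≡16, 51^256≡12, 51^512≡22, 51^1024≡57.
1755 = 1 + 2 + 8 + 16 + 64 + 128 + 512 + 1024, so 51^1755 ≡ 51·39·16·12·57·16·22·57 ≡ 11 (mod 61).

11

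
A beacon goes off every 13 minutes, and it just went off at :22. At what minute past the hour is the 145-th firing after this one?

145·13 = 1885.
Dividing 1885 by 60 gives quotient 31 and remainder 25.
(22 + 25) mod 60 = 47.

47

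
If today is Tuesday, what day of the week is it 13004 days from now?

Sunday

Dividing 13004 by 7 gives quotient 1857 and remainder 5.
Tuesday + 5 days → Sunday.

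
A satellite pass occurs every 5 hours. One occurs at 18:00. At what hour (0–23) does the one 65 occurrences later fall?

7

65·5 = 325.
325 mod 24 = 13 (since 13·24 = 312).
(18 + 13) mod 24 = 7.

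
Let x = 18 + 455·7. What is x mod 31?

10

455·7 = 3185.
3185 mod 31 = 23 (since 102·31 = 3162).
(18 + 23) mod 31 = 10.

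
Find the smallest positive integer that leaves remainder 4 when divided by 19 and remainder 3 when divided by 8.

Since 8·12 ≡ 1 (mod 19), take x = 3 + 8·((4−3)·12 mod 19) = 3 + 8·12 = 99.
Check: 99 mod 19 = 4, 99 mod 8 = 3.

99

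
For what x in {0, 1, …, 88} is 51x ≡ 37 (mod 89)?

81

51⁻¹ ≡ 7 (mod 89) because 51·7 = 357 = 4·89 + 1.
Multiplying both sides by 7: x ≡ 7·37 = 259 ≡ 81 (mod 89).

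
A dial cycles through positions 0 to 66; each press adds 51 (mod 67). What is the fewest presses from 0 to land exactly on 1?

51·46 = 2346 = 35·67 + 1, so 51⁻¹ ≡ 46 (mod 67).

46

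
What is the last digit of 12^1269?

2

Powers of 2 mod 10 repeat with period 4: 2, 4, 8, 6.
1269 mod 4 = 1, so the last digit matches 2^1 = 2.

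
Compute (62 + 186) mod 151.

186 − 1·151 = 35, so 186 ≡ 35 (mod 151).
(62 + 35) mod 151 = 97.

97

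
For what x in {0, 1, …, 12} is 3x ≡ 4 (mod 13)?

10

The inverse of 3 mod 13 is 9 (since 3·9 = 27 ≡ 1).
Multiplying both sides by 9: x ≡ 9·4 = 36 ≡ 10 (mod 13).
Check: 3·10 = 30 = 2·13 + 4.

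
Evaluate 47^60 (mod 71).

48

By repeated squaring mod 71: 47^1≡47, 47^2≡8, 47^4≡64, 47^8≡49, 47^16≡58, 47^32≡27.
60 = 4 + 8 + 16 + 32, so 47^60 ≡ 64·49·58·27 ≡ 48 (mod 71).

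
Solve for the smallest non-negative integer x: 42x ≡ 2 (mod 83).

4

42⁻¹ ≡ 2 (mod 83) because 42·2 = 84 = 1·83 + 1.
Multiplying both sides by 2: x ≡ 2·2 = 4 ≡ 4 (mod 83).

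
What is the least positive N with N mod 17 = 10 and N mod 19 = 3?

231

x ≡ 10 (mod 17) gives x ∈ {10, 27, 44, 61, 78, 95, 112, 129, …}.
The first of these with x mod 19 = 3 is 231.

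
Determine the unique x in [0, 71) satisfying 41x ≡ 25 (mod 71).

11

The inverse of 41 mod 71 is 26 (since 41·26 = 1066 ≡ 1).
Multiplying both sides by 26: x ≡ 26·25 = 650 ≡ 11 (mod 71).
Check: 41·11 = 451 = 6·71 + 25.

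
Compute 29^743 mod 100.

By repeated squaring mod 100: 29^1≡29, 29^2≡41, 29^4≡81, 29^8≡61, 29^16≡21, 29^32≡41, 29^64≡81, 29^128≡61, 29^256≡21, 29^512≡41.
Since 743 = 1 + 2 + 4 + 32 + 64 + 128 + 512 in binary, 29^743 ≡ 29·41·81·41·81·61·41 ≡ 89 (mod 100).

89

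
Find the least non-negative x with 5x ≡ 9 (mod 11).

5⁻¹ ≡ 9 (mod 11) because 5·9 = 45 = 4·11 + 1.
So x ≡ 9·9 = 81 ≡ 4 (mod 11).

4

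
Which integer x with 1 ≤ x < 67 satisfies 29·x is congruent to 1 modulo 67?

29·37 = 1073 = 16·67 + 1, so 29⁻¹ ≡ 37 (mod 67).

37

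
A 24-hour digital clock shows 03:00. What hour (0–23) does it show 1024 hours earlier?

1024 − 42·24 = 16, so 1024 ≡ 16 (mod 24).
(3 − 16) mod 24 = 11.

11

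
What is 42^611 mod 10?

The units digit of 42^n cycles with period 4: 2, 4, 8, 6, …
611 leaves remainder 3 on division by 4, so 42^611 ends in 8.

8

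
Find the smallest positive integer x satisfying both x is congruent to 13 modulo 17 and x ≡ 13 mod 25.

Since 25·15 ≡ 1 (mod 17), take x = 13 + 25·((13−13)·15 mod 17) = 13 + 25·0 = 13.
Check: 13 mod 17 = 13, 13 mod 25 = 13.

13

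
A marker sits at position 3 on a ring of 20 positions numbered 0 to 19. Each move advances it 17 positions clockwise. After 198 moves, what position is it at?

9

198·17 = 3366.
Dividing 3366 by 20 gives quotient 168 and remainder 6.
(3 + 6) mod 20 = 9.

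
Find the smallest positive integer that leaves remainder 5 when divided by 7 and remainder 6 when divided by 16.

54

x ≡ 5 (mod 7) gives x ∈ {5, 12, 19, 26, 33, 40, 47, 54}.
The first of these with x mod 16 = 6 is 54.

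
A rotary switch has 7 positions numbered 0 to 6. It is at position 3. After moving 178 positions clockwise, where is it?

6

Dividing 178 by 7 gives quotient 25 and remainder 3.
(3 + 3) mod 7 = 6.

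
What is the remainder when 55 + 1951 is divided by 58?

34

1951 − 33·58 = 37, so 1951 ≡ 37 (mod 58).
(55 + 37) mod 58 = 34.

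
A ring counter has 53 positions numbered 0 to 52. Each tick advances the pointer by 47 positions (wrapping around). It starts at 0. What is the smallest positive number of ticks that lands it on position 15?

47⁻¹ ≡ 44 (mod 53) because 47·44 = 2068 = 39·53 + 1.
So x ≡ 44·15 = 660 ≡ 24 (mod 53).
Check: 47·24 = 1128 = 21·53 + 15.

24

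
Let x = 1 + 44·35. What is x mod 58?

33

44·35 = 1540.
1540 = 26·58 + 32, so 1540 mod 58 = 32.
(1 + 32) mod 58 = 33.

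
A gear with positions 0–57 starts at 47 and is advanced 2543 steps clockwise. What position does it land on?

Dividing 2543 by 58 gives quotient 43 and remainder 49.
(47 + 49) mod 58 = 38.

38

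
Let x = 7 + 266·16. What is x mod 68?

266·16 = 4256.
4256 mod 68 = 40 (since 62·68 = 4216).
(7 + 40) mod 68 = 47.

47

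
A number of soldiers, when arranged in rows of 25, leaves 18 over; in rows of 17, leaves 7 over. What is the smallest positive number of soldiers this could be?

143

Since 17·3 ≡ 1 (mod 25), take x = 7 + 17·((18−7)·3 mod 25) = 7 + 17·8 = 143.
Check: 143 mod 25 = 18, 143 mod 17 = 7.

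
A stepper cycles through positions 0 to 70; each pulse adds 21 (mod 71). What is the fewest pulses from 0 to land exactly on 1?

21·44 = 924 = 13·71 + 1, so 21⁻¹ ≡ 44 (mod 71).

44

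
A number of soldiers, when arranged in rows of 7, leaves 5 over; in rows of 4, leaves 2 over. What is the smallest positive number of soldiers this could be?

26

x ≡ 2 (mod 4) gives x ∈ {2, 6, 10, 14, 18, 22, 26}.
The first of these with x mod 7 = 5 is 26.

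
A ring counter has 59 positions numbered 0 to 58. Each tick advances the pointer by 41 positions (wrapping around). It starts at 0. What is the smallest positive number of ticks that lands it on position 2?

13

The inverse of 41 mod 59 is 36 (since 41·36 = 1476 ≡ 1).
So x ≡ 36·2 = 72 ≡ 13 (mod 59).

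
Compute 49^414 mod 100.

1

Square-and-reduce mod 100: 49^1≡49, 49^2≡1, 49^4≡1, 49^8≡1, 49^16≡1, 49^32≡1, 49^64≡1, 49^128≡1, 49^256≡1.
414 = 2 + 4 + 8 + 16 + 128 + 256, so 49^414 ≡ 1·1·1·1·1·1 ≡ 1 (mod 100).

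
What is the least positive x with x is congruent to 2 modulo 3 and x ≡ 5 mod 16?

Since 16·1 ≡ 1 (mod 3), take x = 5 + 16·((2−5)·1 mod 3) = 5 + 16·0 = 5.
Check: 5 mod 3 = 2, 5 mod 16 = 5.

5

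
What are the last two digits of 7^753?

By repeated squaring mod 100: 7^1≡7, 7^2≡49, 7^4≡1, 7^8≡1, 7^16≡1, 7^32≡1, 7^64≡1, 7^128≡1, 7^256≡1, 7^512≡1.
753 = 1 + 16 + 32 + 64 + 128 + 512, so 7^753 ≡ 7·1·1·1·1·1 ≡ 7 (mod 100).

07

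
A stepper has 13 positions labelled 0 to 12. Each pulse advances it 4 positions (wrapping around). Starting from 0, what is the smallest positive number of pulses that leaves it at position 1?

10

4·10 = 40 = 3·13 + 1, so 4⁻¹ ≡ 10 (mod 13).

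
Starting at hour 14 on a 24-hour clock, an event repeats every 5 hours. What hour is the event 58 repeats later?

58·5 = 290.
290 − 12·24 = 2, so 290 ≡ 2 (mod 24).
(14 + 2) mod 24 = 16.

16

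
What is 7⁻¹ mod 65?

7·28 = 196 = 3·65 + 1, so 7⁻¹ ≡ 28 (mod 65).

28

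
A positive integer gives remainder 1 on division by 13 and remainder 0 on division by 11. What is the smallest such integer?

Since 11·6 ≡ 1 (mod 13), take x = 0 + 11·((1−0)·6 mod 13) = 0 + 11·6 = 66.
Check: 66 mod 13 = 1, 66 mod 11 = 0.

66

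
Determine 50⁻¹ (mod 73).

19

73 = 1·50 + 23
50 = 2·23 + 4
23 = 5·4 + 3
4 = 1·3 + 1
3 = 3·1 + 0
Back-substituting gives 50·19 ≡ 1 (mod 73).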